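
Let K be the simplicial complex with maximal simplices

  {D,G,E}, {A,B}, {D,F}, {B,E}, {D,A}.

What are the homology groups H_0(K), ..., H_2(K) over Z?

We work with the vertex ordering A < B < D < E < F < G. The simplices of K, each written with vertices in increasing order, are:

  0-simplices (6): A, B, D, E, F, G
  1-simplices (7): AB, AD, BE, DE, DF, DG, EG
  2-simplices (1): DEG

giving chain groups C_0 ≅ Z^6, C_1 ≅ Z^7, C_2 ≅ Z^1.

Boundary ∂_1: C_1 → C_0 maps an edge to its endpoints' difference, ∂[p,q] = q − p. For instance
  ∂AB = B − A.
The resulting 6×7 matrix has rank 5, and its Smith normal form has invariant factors (1,1,1,1,1).

∂_2: C_2 → C_1 maps a triangle to the signed sum of its edges. For instance
  ∂DEG = EG − DG + DE.
The 7×1 boundary matrix has rank 1 and Smith normal form diag(1).

Reading off H_k = ker ∂_k / im ∂_{k+1}:

  H_0: rank C_0 − rank ∂_1 = 6 − 5 = 1, and the invariant factors of ∂_1 are all 1, so H_0 = Z.
  H_1: rank ker ∂_1 − rank ∂_2 = (7 − 5) − 1 = 1, and the invariant factors of ∂_2 are all 1, so H_1 = Z.
  H_2: rank ker ∂_2 − rank ∂_3 = (1 − 1) − 0 = 0, and there is no ∂_3, so H_2 = 0.

H_0 ≅ Z,  H_1 ≅ Z,  H_2 = 0.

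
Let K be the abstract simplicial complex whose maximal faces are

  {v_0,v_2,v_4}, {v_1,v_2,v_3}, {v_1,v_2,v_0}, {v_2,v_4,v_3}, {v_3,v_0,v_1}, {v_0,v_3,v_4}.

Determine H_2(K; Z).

Take the total order v_0 < v_1 < v_2 < v_3 < v_4 on the vertex set. Then K (dimension 2) consists of the simplices:

  0-simplices (5): [v_0], [v_1], [v_2], [v_3], [v_4]
  1-simplices (9): [v_0,v_1], [v_0,v_2], [v_0,v_3], [v_0,v_4], [v_1,v_2], [v_1,v_3], [v_2,v_3], [v_2,v_4], [v_3,v_4]
  2-simplices (6): [v_0,v_1,v_2], [v_0,v_1,v_3], [v_0,v_2,v_4], [v_0,v_3,v_4], [v_1,v_2,v_3], [v_2,v_3,v_4]

giving chain groups C_0 ≅ Z^5, C_1 ≅ Z^9, C_2 ≅ Z^6.

∂_1: C_1 → C_0 is given by ∂[p,q] = [q] − [p].
This gives a 5×9 integer matrix of rank 4; reducing to Smith normal form yields diagonal entries (1,1,1,1).

The boundary map ∂_2: C_2 → C_1 sends each 2-simplex [p,q,r] to [q,r] − [p,r] + [p,q]. For instance
  ∂[v_0,v_2,v_4] = [v_2,v_4] − [v_0,v_4] + [v_0,v_2],
  ∂[v_2,v_3,v_4] = [v_3,v_4] − [v_2,v_4] + [v_2,v_3].
The resulting 9×6 matrix has rank 5, and its Smith normal form has invariant factors (1,1,1,1,1).

From H_k ≅ ker(∂_k) / im(∂_{k+1}) we obtain:

  H_2: rank ker ∂_2 − rank ∂_3 = (6 − 5) − 0 = 1, and there is no ∂_3, so H_2 ≅ Z.

(K is a triangulation of the 2-sphere S^2.)

H_2 ≅ Z.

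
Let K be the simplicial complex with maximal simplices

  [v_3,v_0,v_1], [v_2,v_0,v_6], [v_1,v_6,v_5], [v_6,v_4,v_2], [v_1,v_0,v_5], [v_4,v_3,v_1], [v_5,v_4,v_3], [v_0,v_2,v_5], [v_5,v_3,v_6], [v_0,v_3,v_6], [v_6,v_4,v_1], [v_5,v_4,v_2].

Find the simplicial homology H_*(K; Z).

Take the total order v_0 < v_1 < v_2 < v_3 < v_4 < v_5 < v_6 on the vertex set. Then K (dimension 2) consists of the simplices:

  0-simplices (7): [v_0], [v_1], [v_2], [v_3], [v_4], [v_5], [v_6]
  1-simplices (18): (18 of them)
  2-simplices (12): (12 of them)

Hence C_0 ≅ Z^7, C_1 ≅ Z^18, C_2 ≅ Z^12.

∂_1: C_1 → C_0 maps an edge to its endpoints' difference, ∂[p,q] = q − p.
The resulting 7×18 matrix has rank 6, and its Smith normal form has invariant factors (1,1,1,1,1,1).

The boundary map ∂_2: C_2 → C_1 maps a triangle to the signed sum of its edges. For instance
  ∂[v_0,v_2,v_5] = [v_2,v_5] − [v_0,v_5] + [v_0,v_2],
  ∂[v_0,v_2,v_6] = [v_2,v_6] − [v_0,v_6] + [v_0,v_2].
The 18×12 boundary matrix has rank 12 and Smith normal form diag(1,1,1,1,1,1,1,1,1,1,1,2).

Now H_k = ker ∂_k / im ∂_{k+1}, so:

  H_0: rank C_0 − rank ∂_1 = 7 − 6 = 1, and the invariant factors of ∂_1 are all 1, so H_0 ≅ Z.
  H_1: rank ker ∂_1 − rank ∂_2 = (18 − 6) − 12 = 0, and ∂_2 has invariant factor 2 > 1, so H_1 ≅ Z/2Z.
  H_2: rank ker ∂_2 − rank ∂_3 = (12 − 12) − 0 = 0, and there is no ∂_3, so H_2 ≅ 0.

As a check, the Euler characteristic is 7 − 18 + 12 = 1, which agrees with 1 − 0 + 0 = 1.

H_0 = Z,  H_1 = Z/2Z,  H_2 = 0.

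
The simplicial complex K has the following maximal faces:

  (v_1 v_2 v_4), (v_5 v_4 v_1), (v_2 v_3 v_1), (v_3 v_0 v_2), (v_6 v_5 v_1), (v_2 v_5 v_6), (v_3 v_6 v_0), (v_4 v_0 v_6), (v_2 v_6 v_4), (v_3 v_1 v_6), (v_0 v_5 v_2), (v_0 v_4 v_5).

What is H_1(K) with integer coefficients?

H_1 ≅ Z_2.

K has 7 vertices, 18 edges, 12 triangles.
rank ∂_1 = 6, rank ∂_2 = 12 ⇒ b_1 = 18 − 6 − 12 = 0; ∂_2 has invariant factor(s) [2] giving torsion. So H_1 = Z_2.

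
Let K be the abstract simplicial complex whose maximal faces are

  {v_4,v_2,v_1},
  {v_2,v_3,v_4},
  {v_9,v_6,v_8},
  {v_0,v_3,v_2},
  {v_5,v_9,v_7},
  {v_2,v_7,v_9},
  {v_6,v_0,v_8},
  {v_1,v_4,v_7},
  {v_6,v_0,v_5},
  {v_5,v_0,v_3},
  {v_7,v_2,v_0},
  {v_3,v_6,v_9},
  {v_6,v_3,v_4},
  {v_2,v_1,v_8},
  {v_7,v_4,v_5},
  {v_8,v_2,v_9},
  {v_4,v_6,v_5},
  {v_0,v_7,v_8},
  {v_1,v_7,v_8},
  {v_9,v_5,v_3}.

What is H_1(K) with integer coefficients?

Take the total order v_0 < v_1 < v_2 < v_3 < v_4 < v_5 < v_6 < v_7 < v_8 < v_9 on the vertex set. Then K (dimension 2) consists of the simplices:

  0-simplices (10): [v_0], [v_1], [v_2], [v_3], [v_4], [v_5], [v_6], [v_7], [v_8], [v_9]
  1-simplices (30): (30 of them)
  2-simplices (20): (20 of them)

giving chain groups C_0 ≅ Z^10, C_1 ≅ Z^30, C_2 ≅ Z^20.

Boundary ∂_1: C_1 → C_0 maps an edge to its endpoints' difference, ∂[p,q] = q − p. For instance
  ∂[v_0,v_6] = [v_6] − [v_0].
The resulting 10×30 matrix has rank 9, and its Smith normal form has invariant factors (1,1,1,1,1,1,1,1,1).

The boundary map ∂_2: C_2 → C_1 sends each 2-simplex [p,q,r] to [q,r] − [p,r] + [p,q]. For instance
  ∂[v_2,v_7,v_9] = [v_7,v_9] − [v_2,v_9] + [v_2,v_7],
  ∂[v_2,v_3,v_4] = [v_3,v_4] − [v_2,v_4] + [v_2,v_3].
This gives a 30×20 integer matrix of rank 20; reducing to Smith normal form yields diagonal entries (1,1,1,1,1,1,1,1,1,1,1,1,1,1,1,1,1,1,1,2).

Computing H_k = (kernel of ∂_k) / (image of ∂_{k+1}):

  H_1: rank ker ∂_1 − rank ∂_2 = (30 − 9) − 20 = 1, and ∂_2 has invariant factor 2 > 1, so H_1 = Z ⊕ Z/2Z.

(K is a triangulation of the Klein bottle.)

H_1 ≅ Z ⊕ Z/2Z.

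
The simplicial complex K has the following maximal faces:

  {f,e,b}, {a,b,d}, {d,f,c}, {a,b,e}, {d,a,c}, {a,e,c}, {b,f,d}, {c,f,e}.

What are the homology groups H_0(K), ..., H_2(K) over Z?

H_0 ≅ Z,  H_1 = 0,  H_2 ≅ Z.

We work with the vertex ordering a < b < c < d < e < f. The simplices of K, each written with vertices in increasing order, are:

  0-simplices (6): a, b, c, d, e, f
  1-simplices (12): ab, ac, ad, ae, bd, be, bf, cd, ce, cf, df, ef
  2-simplices (8): abd, abe, acd, ace, bdf, bef, cdf, cef

Hence C_0 ≅ Z^6, C_1 ≅ Z^12, C_2 ≅ Z^8.

Boundary ∂_1: C_1 → C_0 maps an edge to its endpoints' difference, ∂[p,q] = q − p. For instance
  ∂ab = b − a.
This gives a 6×12 integer matrix of rank 5; reducing to Smith normal form yields diagonal entries (1,1,1,1,1).

The boundary map ∂_2: C_2 → C_1 acts by ∂[p,q,r] = [q,r] − [p,r] + [p,q]. For instance
  ∂abe = be − ae + ab,
  ∂cef = ef − cf + ce.
The resulting 12×8 matrix has rank 7, and its Smith normal form has invariant factors (1,1,1,1,1,1,1).

Computing H_k = (kernel of ∂_k) / (image of ∂_{k+1}):

  H_0: rank C_0 − rank ∂_1 = 6 − 5 = 1, and the invariant factors of ∂_1 are all 1, so H_0 ≅ Z.
  H_1: rank ker ∂_1 − rank ∂_2 = (12 − 5) − 7 = 0, and the invariant factors of ∂_2 are all 1, so H_1 ≅ 0.
  H_2: rank ker ∂_2 − rank ∂_3 = (8 − 7) − 0 = 1, and there is no ∂_3, so H_2 ≅ Z.

As a check, the Euler characteristic is 6 − 12 + 8 = 2, which agrees with 1 − 0 + 1 = 2.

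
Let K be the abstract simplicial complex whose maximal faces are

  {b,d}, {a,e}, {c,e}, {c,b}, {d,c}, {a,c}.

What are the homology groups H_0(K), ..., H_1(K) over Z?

Take the total order a < b < c < d < e on the vertex set. Then K (dimension 1) consists of the simplices:

  0-simplices (5): a, b, c, d, e
  1-simplices (6): ac, ae, bc, bd, cd, ce

giving chain groups C_0 ≅ Z^5, C_1 ≅ Z^6.

∂_1: C_1 → C_0 is given by ∂[p,q] = [q] − [p].
The 5×6 boundary matrix has rank 4 and Smith normal form diag(1,1,1,1).

Reading off H_k = ker ∂_k / im ∂_{k+1}:

  H_0: rank C_0 − rank ∂_1 = 5 − 4 = 1, and the invariant factors of ∂_1 are all 1, so H_0 ≅ Z.
  H_1: rank ker ∂_1 − rank ∂_2 = (6 − 4) − 0 = 2, and there is no ∂_2, so H_1 ≅ Z^2.

H_0 = Z,  H_1 = Z^2.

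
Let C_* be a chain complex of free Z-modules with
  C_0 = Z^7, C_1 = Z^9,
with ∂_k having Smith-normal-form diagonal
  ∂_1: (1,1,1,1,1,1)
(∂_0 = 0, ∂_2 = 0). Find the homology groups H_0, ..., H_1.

H_0 = Z,  H_1 = Z^3.

H_0: b_0 = 7 − 0 − 6 = 1; torsion from ∂_1 factors > 1: none. So H_0 = Z.
H_1: b_1 = 9 − 6 − 0 = 3; torsion from ∂_2 factors > 1: none. So H_1 = Z^3.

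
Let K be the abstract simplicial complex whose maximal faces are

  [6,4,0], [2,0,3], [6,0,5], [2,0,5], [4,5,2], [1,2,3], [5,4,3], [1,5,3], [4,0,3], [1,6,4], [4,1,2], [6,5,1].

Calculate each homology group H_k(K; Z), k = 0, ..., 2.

Order the vertices as 0 < 1 < 2 < 3 < 4 < 5 < 6. Listing each simplex with vertices in this order, K has dimension 2 with simplices:

  0-simplices (7): [0], [1], [2], [3], [4], [5], [6]
  1-simplices (18): [0,2], [0,3], [0,4], [0,5], [0,6], [1,2], [1,3], [1,4], [1,5], [1,6], [2,3], [2,4], [2,5], [3,4], [3,5], [4,5], [4,6], [5,6]
  2-simplices (12): [0,2,3], [0,2,5], [0,3,4], [0,4,6], [0,5,6], [1,2,3], [1,2,4], [1,3,5], [1,4,6], [1,5,6], [2,4,5], [3,4,5]

so the chain groups are C_0 ≅ Z^7, C_1 ≅ Z^18, C_2 ≅ Z^12.

Boundary ∂_1: C_1 → C_0 is given by ∂[p,q] = [q] − [p].
This gives a 7×18 integer matrix of rank 6; reducing to Smith normal form yields diagonal entries (1,1,1,1,1,1).

The boundary map ∂_2: C_2 → C_1 maps a triangle to the signed sum of its edges. For instance
  ∂[0,3,4] = [3,4] − [0,4] + [0,3],
  ∂[1,2,4] = [2,4] − [1,4] + [1,2].
The resulting 18×12 matrix has rank 12, and its Smith normal form has invariant factors (1,1,1,1,1,1,1,1,1,1,1,2).

From H_k ≅ ker(∂_k) / im(∂_{k+1}) we obtain:

  H_0: rank C_0 − rank ∂_1 = 7 − 6 = 1, and the invariant factors of ∂_1 are all 1, so H_0 ≅ Z.
  H_1: rank ker ∂_1 − rank ∂_2 = (18 − 6) − 12 = 0, and ∂_2 has invariant factor 2 > 1, so H_1 ≅ Z/2Z.
  H_2: rank ker ∂_2 − rank ∂_3 = (12 − 12) − 0 = 0, and there is no ∂_3, so H_2 ≅ 0.

(K is a triangulation of the real projective plane RP^2.)

H_0 = Z,  H_1 = Z/2Z,  H_2 = 0.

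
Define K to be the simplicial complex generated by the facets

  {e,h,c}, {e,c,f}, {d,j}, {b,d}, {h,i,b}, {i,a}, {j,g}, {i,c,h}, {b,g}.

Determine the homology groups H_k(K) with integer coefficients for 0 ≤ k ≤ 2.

K has 10 vertices, 14 edges, 4 triangles.
rank ∂_0 = 0, rank ∂_1 = 9 ⇒ b_0 = 10 − 0 − 9 = 1; all invariant factors of ∂_1 are 1 so no torsion. So H_0 ≅ Z.
rank ∂_1 = 9, rank ∂_2 = 4 ⇒ b_1 = 14 − 9 − 4 = 1; all invariant factors of ∂_2 are 1 so no torsion. So H_1 ≅ Z.
rank ∂_2 = 4, rank ∂_3 = 0 ⇒ b_2 = 4 − 4 − 0 = 0. So H_2 ≅ 0.

H_0 ≅ Z,  H_1 ≅ Z,  H_2 = 0.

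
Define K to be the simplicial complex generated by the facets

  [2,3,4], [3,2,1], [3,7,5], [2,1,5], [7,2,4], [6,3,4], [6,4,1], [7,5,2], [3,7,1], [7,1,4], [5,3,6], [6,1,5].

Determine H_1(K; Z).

Take the total order 1 < 2 < 3 < 4 < 5 < 6 < 7 on the vertex set. Then K (dimension 2) consists of the simplices:

  0-simplices (7): [1], [2], [3], [4], [5], [6], [7]
  1-simplices (18): [1,2], [1,3], [1,4], [1,5], [1,6], [1,7], [2,3], [2,4], [2,5], [2,7], [3,4], [3,5], [3,6], [3,7], [4,6], [4,7], [5,6], [5,7]
  2-simplices (12): [1,2,3], [1,2,5], [1,3,7], [1,4,6], [1,4,7], [1,5,6], [2,3,4], [2,4,7], [2,5,7], [3,4,6], [3,5,6], [3,5,7]

so the chain groups are C_0 ≅ Z^7, C_1 ≅ Z^18, C_2 ≅ Z^12.

∂_1: C_1 → C_0 is given by ∂[p,q] = [q] − [p]. For instance
  ∂[1,3] = [3] − [1].
The resulting 7×18 matrix has rank 6, and its Smith normal form has invariant factors (1,1,1,1,1,1).

The boundary map ∂_2: C_2 → C_1 sends each 2-simplex [p,q,r] to [q,r] − [p,r] + [p,q]. For instance
  ∂[2,3,4] = [3,4] − [2,4] + [2,3],
  ∂[3,5,6] = [5,6] − [3,6] + [3,5].
The 18×12 boundary matrix has rank 12 and Smith normal form diag(1,1,1,1,1,1,1,1,1,1,1,2).

Now H_k = ker ∂_k / im ∂_{k+1}, so:

  H_1: rank ker ∂_1 − rank ∂_2 = (18 − 6) − 12 = 0, and ∂_2 has invariant factor 2 > 1, so H_1 ≅ Z/2.

(K is a triangulation of the real projective plane RP^2.)

H_1 = Z/2.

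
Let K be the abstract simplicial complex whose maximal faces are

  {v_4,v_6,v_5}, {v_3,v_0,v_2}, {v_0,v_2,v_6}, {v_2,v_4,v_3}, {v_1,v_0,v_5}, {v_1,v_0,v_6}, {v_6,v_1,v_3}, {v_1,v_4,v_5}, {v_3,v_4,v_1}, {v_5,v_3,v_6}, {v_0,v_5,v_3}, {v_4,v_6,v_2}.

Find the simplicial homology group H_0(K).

Take the total order v_0 < v_1 < v_2 < v_3 < v_4 < v_5 < v_6 on the vertex set. Then K (dimension 2) consists of the simplices:

  0-simplices (7): [v_0], [v_1], [v_2], [v_3], [v_4], [v_5], [v_6]
  1-simplices (18): (18 of them)
  2-simplices (12): (12 of them)

so the chain groups are C_0 ≅ Z^7, C_1 ≅ Z^18, C_2 ≅ Z^12.

∂_1: C_1 → C_0 maps an edge to its endpoints' difference, ∂[p,q] = q − p.
The resulting 7×18 matrix has rank 6, and its Smith normal form has invariant factors (1,1,1,1,1,1).

∂_2: C_2 → C_1 sends each 2-simplex [p,q,r] to [q,r] − [p,r] + [p,q]. For instance
  ∂[v_0,v_3,v_5] = [v_3,v_5] − [v_0,v_5] + [v_0,v_3],
  ∂[v_2,v_4,v_6] = [v_4,v_6] − [v_2,v_6] + [v_2,v_4].
The 18×12 boundary matrix has rank 12 and Smith normal form diag(1,1,1,1,1,1,1,1,1,1,1,2).

Reading off H_k = ker ∂_k / im ∂_{k+1}:

  H_0: rank C_0 − rank ∂_1 = 7 − 6 = 1, and the invariant factors of ∂_1 are all 1, so H_0 ≅ Z.

H_0 ≅ Z.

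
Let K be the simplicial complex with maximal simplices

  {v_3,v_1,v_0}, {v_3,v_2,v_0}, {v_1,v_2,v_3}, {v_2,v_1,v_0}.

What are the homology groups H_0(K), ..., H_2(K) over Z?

Take the total order v_0 < v_1 < v_2 < v_3 on the vertex set. Then K (dimension 2) consists of the simplices:

  0-simplices (4): [v_0], [v_1], [v_2], [v_3]
  1-simplices (6): [v_0,v_1], [v_0,v_2], [v_0,v_3], [v_1,v_2], [v_1,v_3], [v_2,v_3]
  2-simplices (4): [v_0,v_1,v_2], [v_0,v_1,v_3], [v_0,v_2,v_3], [v_1,v_2,v_3]

so the chain groups are C_0 ≅ Z^4, C_1 ≅ Z^6, C_2 ≅ Z^4.

∂_1: C_1 → C_0 is given by ∂[p,q] = [q] − [p]. For instance
  ∂[v_2,v_3] = [v_3] − [v_2].
As a 4×6 matrix over Z this has rank 3, with invariant factors (1,1,1).

Boundary ∂_2: C_2 → C_1 sends each 2-simplex [p,q,r] to [q,r] − [p,r] + [p,q]. For instance
  ∂[v_0,v_1,v_2] = [v_1,v_2] − [v_0,v_2] + [v_0,v_1],
  ∂[v_1,v_2,v_3] = [v_2,v_3] − [v_1,v_3] + [v_1,v_2].
As a 6×4 matrix over Z this has rank 3, with invariant factors (1,1,1).

Computing H_k = (kernel of ∂_k) / (image of ∂_{k+1}):

  H_0: rank C_0 − rank ∂_1 = 4 − 3 = 1, and the invariant factors of ∂_1 are all 1, so H_0 = Z.
  H_1: rank ker ∂_1 − rank ∂_2 = (6 − 3) − 3 = 0, and the invariant factors of ∂_2 are all 1, so H_1 = 0.
  H_2: rank ker ∂_2 − rank ∂_3 = (4 − 3) − 0 = 1, and there is no ∂_3, so H_2 = Z.

H_0 ≅ Z,  H_1 = 0,  H_2 ≅ Z.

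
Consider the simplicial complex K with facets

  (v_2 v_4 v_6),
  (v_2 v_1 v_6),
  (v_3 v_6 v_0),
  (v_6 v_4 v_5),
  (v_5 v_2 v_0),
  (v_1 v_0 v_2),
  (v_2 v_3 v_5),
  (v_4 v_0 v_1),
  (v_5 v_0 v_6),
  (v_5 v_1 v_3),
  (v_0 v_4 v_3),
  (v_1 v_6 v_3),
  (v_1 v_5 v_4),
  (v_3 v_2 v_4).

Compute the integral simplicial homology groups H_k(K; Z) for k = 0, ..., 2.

H_0 = Z,  H_1 = Z^2,  H_2 = Z.

Fix the vertex order v_0 < v_1 < v_2 < v_3 < v_4 < v_5 < v_6 and write every simplex with vertices in increasing order. Then dim K = 2 and the simplices of K are:

  0-simplices (7): [v_0], [v_1], [v_2], [v_3], [v_4], [v_5], [v_6]
  1-simplices (21): (21 of them)
  2-simplices (14): (14 of them)

giving chain groups C_0 ≅ Z^7, C_1 ≅ Z^21, C_2 ≅ Z^14.

∂_1: C_1 → C_0 sends each edge [p,q] (with p < q) to q − p.
The resulting 7×21 matrix has rank 6, and its Smith normal form has invariant factors (1,1,1,1,1,1).

∂_2: C_2 → C_1 sends each 2-simplex [p,q,r] to [q,r] − [p,r] + [p,q]. For instance
  ∂[v_1,v_3,v_6] = [v_3,v_6] − [v_1,v_6] + [v_1,v_3],
  ∂[v_1,v_4,v_5] = [v_4,v_5] − [v_1,v_5] + [v_1,v_4].
As a 21×14 matrix over Z this has rank 13, with invariant factors (1,1,1,1,1,1,1,1,1,1,1,1,1).

From H_k ≅ ker(∂_k) / im(∂_{k+1}) we obtain:

  H_0: rank C_0 − rank ∂_1 = 7 − 6 = 1, and the invariant factors of ∂_1 are all 1, so H_0 = Z.
  H_1: rank ker ∂_1 − rank ∂_2 = (21 − 6) − 13 = 2, and the invariant factors of ∂_2 are all 1, so H_1 = Z^2.
  H_2: rank ker ∂_2 − rank ∂_3 = (14 − 13) − 0 = 1, and there is no ∂_3, so H_2 = Z.

(K is a triangulation of the torus T^2.)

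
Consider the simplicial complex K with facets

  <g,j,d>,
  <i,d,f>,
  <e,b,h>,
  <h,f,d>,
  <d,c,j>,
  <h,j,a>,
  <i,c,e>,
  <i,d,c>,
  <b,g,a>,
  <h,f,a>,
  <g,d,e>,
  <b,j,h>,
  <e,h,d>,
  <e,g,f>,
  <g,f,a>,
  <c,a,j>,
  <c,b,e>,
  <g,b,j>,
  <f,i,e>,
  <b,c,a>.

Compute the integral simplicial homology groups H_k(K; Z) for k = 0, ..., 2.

H_0 ≅ Z,  H_1 ≅ Z ⊕ Z/2,  H_2 = 0.

Take the total order a < b < c < d < e < f < g < h < i < j on the vertex set. Then K (dimension 2) consists of the simplices:

  0-simplices (10): a, b, c, d, e, f, g, h, i, j
  1-simplices (30): ab, ac, af, ag, ah, aj, bc, be, bg, bh, bj, cd, ce, ci, cj, de, df, dg, dh, di, dj, ef, eg, eh, ei, fg, fh, fi, gj, hj
  2-simplices (20): abc, abg, acj, afg, afh, ahj, bce, beh, bgj, bhj, cdi, cdj, cei, deg, deh, dfh, dfi, dgj, efg, efi

giving chain groups C_0 ≅ Z^10, C_1 ≅ Z^30, C_2 ≅ Z^20.

The boundary map ∂_1: C_1 → C_0 is given by ∂[p,q] = [q] − [p]. For instance
  ∂ac = c − a.
The resulting 10×30 matrix has rank 9, and its Smith normal form has invariant factors (1,1,1,1,1,1,1,1,1).

Boundary ∂_2: C_2 → C_1 sends each 2-simplex [p,q,r] to [q,r] − [p,r] + [p,q]. For instance
  ∂cdi = di − ci + cd,
  ∂beh = eh − bh + be.
The resulting 30×20 matrix has rank 20, and its Smith normal form has invariant factors (1,1,1,1,1,1,1,1,1,1,1,1,1,1,1,1,1,1,1,2).

Computing H_k = (kernel of ∂_k) / (image of ∂_{k+1}):

  H_0: rank C_0 − rank ∂_1 = 10 − 9 = 1, and the invariant factors of ∂_1 are all 1, so H_0 = Z.
  H_1: rank ker ∂_1 − rank ∂_2 = (30 − 9) − 20 = 1, and ∂_2 has invariant factor 2 > 1, so H_1 = Z ⊕ Z/2.
  H_2: rank ker ∂_2 − rank ∂_3 = (20 − 20) − 0 = 0, and there is no ∂_3, so H_2 = 0.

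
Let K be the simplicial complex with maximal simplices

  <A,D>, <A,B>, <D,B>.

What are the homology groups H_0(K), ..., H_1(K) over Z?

Take the total order A < B < D on the vertex set. Then K (dimension 1) consists of the simplices:

  0-simplices (3): A, B, D
  1-simplices (3): AB, AD, BD

giving chain groups C_0 ≅ Z^3, C_1 ≅ Z^3.

The boundary map ∂_1: C_1 → C_0 sends each edge [p,q] (with p < q) to q − p.
The resulting 3×3 matrix has rank 2, and its Smith normal form has invariant factors (1,1).

Reading off H_k = ker ∂_k / im ∂_{k+1}:

  H_0: rank C_0 − rank ∂_1 = 3 − 2 = 1, and the invariant factors of ∂_1 are all 1, so H_0 = Z.
  H_1: rank ker ∂_1 − rank ∂_2 = (3 − 2) − 0 = 1, and there is no ∂_2, so H_1 = Z.

H_0 = Z,  H_1 = Z.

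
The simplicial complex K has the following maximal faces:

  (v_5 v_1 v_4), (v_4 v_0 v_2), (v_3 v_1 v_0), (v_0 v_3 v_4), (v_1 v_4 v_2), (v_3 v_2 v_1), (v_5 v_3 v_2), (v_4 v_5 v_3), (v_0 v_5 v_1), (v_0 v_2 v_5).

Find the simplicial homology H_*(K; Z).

H_0 = Z,  H_1 = Z/2,  H_2 = 0.

K has 6 vertices, 15 edges, 10 triangles.
rank ∂_0 = 0, rank ∂_1 = 5 ⇒ b_0 = 6 − 0 − 5 = 1; all invariant factors of ∂_1 are 1 so no torsion. So H_0 = Z.
rank ∂_1 = 5, rank ∂_2 = 10 ⇒ b_1 = 15 − 5 − 10 = 0; ∂_2 has invariant factor(s) [2] giving torsion. So H_1 = Z/2.
rank ∂_2 = 10, rank ∂_3 = 0 ⇒ b_2 = 10 − 10 − 0 = 0. So H_2 = 0.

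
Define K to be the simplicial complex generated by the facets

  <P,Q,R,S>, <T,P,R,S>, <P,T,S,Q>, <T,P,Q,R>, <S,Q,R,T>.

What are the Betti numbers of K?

Fix the vertex order P < Q < R < S < T and write every simplex with vertices in increasing order. Then dim K = 3 and the simplices of K are:

  0-simplices (5): P, Q, R, S, T
  1-simplices (10): PQ, PR, PS, PT, QR, QS, QT, RS, RT, ST
  2-simplices (10): PQR, PQS, PQT, PRS, PRT, PST, QRS, QRT, QST, RST
  3-simplices (5): PQRS, PQRT, PQST, PRST, QRST

giving chain groups C_0 ≅ Z^5, C_1 ≅ Z^10, C_2 ≅ Z^10, C_3 ≅ Z^5.

The boundary map ∂_1: C_1 → C_0 maps an edge to its endpoints' difference, ∂[p,q] = q − p. For instance
  ∂ST = T − S.
This gives a 5×10 integer matrix of rank 4; reducing to Smith normal form yields diagonal entries (1,1,1,1).

The boundary map ∂_2: C_2 → C_1 sends each 2-simplex [p,q,r] to [q,r] − [p,r] + [p,q]. For instance
  ∂QRT = RT − QT + QR,
  ∂PQT = QT − PT + PQ.
This gives a 10×10 integer matrix of rank 6; reducing to Smith normal form yields diagonal entries (1,1,1,1,1,1).

Boundary ∂_3: C_3 → C_2 sends each 3-simplex σ to the alternating sum Σ_i (−1)^i (σ with its i-th vertex removed). For instance
  ∂PQRS = QRS − PRS + PQS − PQR,
  ∂PQST = QST − PST + PQT − PQS.
This gives a 10×5 integer matrix of rank 4; reducing to Smith normal form yields diagonal entries (1,1,1,1).

Computing H_k = (kernel of ∂_k) / (image of ∂_{k+1}):

  H_0: rank C_0 − rank ∂_1 = 5 − 4 = 1, and the invariant factors of ∂_1 are all 1, so H_0 = Z.
  H_1: rank ker ∂_1 − rank ∂_2 = (10 − 4) − 6 = 0, and the invariant factors of ∂_2 are all 1, so H_1 = 0.
  H_2: rank ker ∂_2 − rank ∂_3 = (10 − 6) − 4 = 0, and the invariant factors of ∂_3 are all 1, so H_2 = 0.
  H_3: rank ker ∂_3 − rank ∂_4 = (5 − 4) − 0 = 1, and there is no ∂_4, so H_3 = Z.

As a check, the Euler characteristic is 5 − 10 + 10 − 5 = 0, which agrees with 1 − 0 + 0 − 1 = 0.

Hence the Betti numbers are b_0 = 1, b_1 = 0, b_2 = 0, b_3 = 1.

b_0 = 1, b_1 = 0, b_2 = 0, b_3 = 1.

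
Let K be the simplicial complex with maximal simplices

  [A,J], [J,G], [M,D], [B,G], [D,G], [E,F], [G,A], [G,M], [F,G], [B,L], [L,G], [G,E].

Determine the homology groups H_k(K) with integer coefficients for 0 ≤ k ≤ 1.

K has 9 vertices, 12 edges.
rank ∂_0 = 0, rank ∂_1 = 8 ⇒ b_0 = 9 − 0 − 8 = 1; all invariant factors of ∂_1 are 1 so no torsion. So H_0 ≅ Z.
rank ∂_1 = 8, rank ∂_2 = 0 ⇒ b_1 = 12 − 8 − 0 = 4. So H_1 ≅ Z^4.

H_0 = Z,  H_1 = Z^4.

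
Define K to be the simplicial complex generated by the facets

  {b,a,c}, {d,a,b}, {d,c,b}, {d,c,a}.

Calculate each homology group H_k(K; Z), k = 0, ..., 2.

H_0 = Z,  H_1 = 0,  H_2 = Z.

Order the vertices as a < b < c < d. Listing each simplex with vertices in this order, K has dimension 2 with simplices:

  0-simplices (4): a, b, c, d
  1-simplices (6): ab, ac, ad, bc, bd, cd
  2-simplices (4): abc, abd, acd, bcd

Hence C_0 ≅ Z^4, C_1 ≅ Z^6, C_2 ≅ Z^4.

Boundary ∂_1: C_1 → C_0 maps an edge to its endpoints' difference, ∂[p,q] = q − p. For instance
  ∂ac = c − a.
The 4×6 boundary matrix has rank 3 and Smith normal form diag(1,1,1).

∂_2: C_2 → C_1 acts by ∂[p,q,r] = [q,r] − [p,r] + [p,q]. For instance
  ∂acd = cd − ad + ac,
  ∂bcd = cd − bd + bc.
The 6×4 boundary matrix has rank 3 and Smith normal form diag(1,1,1).

Reading off H_k = ker ∂_k / im ∂_{k+1}:

  H_0: rank C_0 − rank ∂_1 = 4 − 3 = 1, and the invariant factors of ∂_1 are all 1, so H_0 = Z.
  H_1: rank ker ∂_1 − rank ∂_2 = (6 − 3) − 3 = 0, and the invariant factors of ∂_2 are all 1, so H_1 = 0.
  H_2: rank ker ∂_2 − rank ∂_3 = (4 − 3) − 0 = 1, and there is no ∂_3, so H_2 = Z.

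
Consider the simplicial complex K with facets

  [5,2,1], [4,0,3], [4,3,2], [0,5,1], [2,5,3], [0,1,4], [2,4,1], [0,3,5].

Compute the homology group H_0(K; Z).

H_0 ≅ Z.

We work with the vertex ordering 0 < 1 < 2 < 3 < 4 < 5. The simplices of K, each written with vertices in increasing order, are:

  0-simplices (6): [0], [1], [2], [3], [4], [5]
  1-simplices (12): [0,1], [0,3], [0,4], [0,5], [1,2], [1,4], [1,5], [2,3], [2,4], [2,5], [3,4], [3,5]
  2-simplices (8): [0,1,4], [0,1,5], [0,3,4], [0,3,5], [1,2,4], [1,2,5], [2,3,4], [2,3,5]

so the chain groups are C_0 ≅ Z^6, C_1 ≅ Z^12, C_2 ≅ Z^8.

The boundary map ∂_1: C_1 → C_0 maps an edge to its endpoints' difference, ∂[p,q] = q − p. For instance
  ∂[0,5] = [5] − [0].
The 6×12 boundary matrix has rank 5 and Smith normal form diag(1,1,1,1,1).

∂_2: C_2 → C_1 acts by ∂[p,q,r] = [q,r] − [p,r] + [p,q]. For instance
  ∂[0,1,4] = [1,4] − [0,4] + [0,1],
  ∂[2,3,4] = [3,4] − [2,4] + [2,3].
As a 12×8 matrix over Z this has rank 7, with invariant factors (1,1,1,1,1,1,1).

From H_k ≅ ker(∂_k) / im(∂_{k+1}) we obtain:

  H_0: rank C_0 − rank ∂_1 = 6 − 5 = 1, and the invariant factors of ∂_1 are all 1, so H_0 ≅ Z.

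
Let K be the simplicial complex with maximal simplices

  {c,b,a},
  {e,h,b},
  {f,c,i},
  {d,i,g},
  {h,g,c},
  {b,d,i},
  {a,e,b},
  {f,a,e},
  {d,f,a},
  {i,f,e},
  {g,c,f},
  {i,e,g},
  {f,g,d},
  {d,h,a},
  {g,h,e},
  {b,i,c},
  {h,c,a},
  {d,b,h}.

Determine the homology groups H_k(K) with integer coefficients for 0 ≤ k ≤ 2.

H_0 = Z,  H_1 = Z ⊕ Z_2,  H_2 = 0.

Fix the vertex order a < b < c < d < e < f < g < h < i and write every simplex with vertices in increasing order. Then dim K = 2 and the simplices of K are:

  0-simplices (9): a, b, c, d, e, f, g, h, i
  1-simplices (27): ab, ac, ad, ae, af, ah, bc, bd, be, bh, bi, cf, cg, ch, ci, df, dg, dh, di, ef, eg, eh, ei, fg, fi, gh, gi
  2-simplices (18): abc, abe, ach, adf, adh, aef, bci, bdh, bdi, beh, cfg, cfi, cgh, dfg, dgi, efi, egh, egi

so the chain groups are C_0 ≅ Z^9, C_1 ≅ Z^27, C_2 ≅ Z^18.

∂_1: C_1 → C_0 sends each edge [p,q] (with p < q) to q − p.
As a 9×27 matrix over Z this has rank 8, with invariant factors (1,1,1,1,1,1,1,1).

The boundary map ∂_2: C_2 → C_1 sends each 2-simplex [p,q,r] to [q,r] − [p,r] + [p,q]. For instance
  ∂adf = df − af + ad,
  ∂bci = ci − bi + bc.
The 27×18 boundary matrix has rank 18 and Smith normal form diag(1,1,1,1,1,1,1,1,1,1,1,1,1,1,1,1,1,2).

Now H_k = ker ∂_k / im ∂_{k+1}, so:

  H_0: rank C_0 − rank ∂_1 = 9 − 8 = 1, and the invariant factors of ∂_1 are all 1, so H_0 ≅ Z.
  H_1: rank ker ∂_1 − rank ∂_2 = (27 − 8) − 18 = 1, and ∂_2 has invariant factor 2 > 1, so H_1 ≅ Z ⊕ Z_2.
  H_2: rank ker ∂_2 − rank ∂_3 = (18 − 18) − 0 = 0, and there is no ∂_3, so H_2 ≅ 0.

(K is a triangulation of the Klein bottle.)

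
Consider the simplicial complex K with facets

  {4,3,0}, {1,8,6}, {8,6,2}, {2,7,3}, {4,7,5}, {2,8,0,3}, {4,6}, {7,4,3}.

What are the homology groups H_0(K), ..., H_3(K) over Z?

Fix the vertex order 0 < 1 < 2 < 3 < 4 < 5 < 6 < 7 < 8 and write every simplex with vertices in increasing order. Then dim K = 3 and the simplices of K are:

  0-simplices (9): [0], [1], [2], [3], [4], [5], [6], [7], [8]
  1-simplices (18): [0,2], [0,3], [0,4], [0,8], [1,6], [1,8], [2,3], [2,6], [2,7], [2,8], [3,4], [3,7], [3,8], [4,5], [4,6], [4,7], [5,7], [6,8]
  2-simplices (10): [0,2,3], [0,2,8], [0,3,4], [0,3,8], [1,6,8], [2,3,7], [2,3,8], [2,6,8], [3,4,7], [4,5,7]
  3-simplices (1): [0,2,3,8]

Hence C_0 ≅ Z^9, C_1 ≅ Z^18, C_2 ≅ Z^10, C_3 ≅ Z^1.

Boundary ∂_1: C_1 → C_0 sends each edge [p,q] (with p < q) to q − p.
This gives a 9×18 integer matrix of rank 8; reducing to Smith normal form yields diagonal entries (1,1,1,1,1,1,1,1).

The boundary map ∂_2: C_2 → C_1 sends each 2-simplex [p,q,r] to [q,r] − [p,r] + [p,q]. For instance
  ∂[0,3,4] = [3,4] − [0,4] + [0,3],
  ∂[1,6,8] = [6,8] − [1,8] + [1,6].
As a 18×10 matrix over Z this has rank 9, with invariant factors (1,1,1,1,1,1,1,1,1).

∂_3: C_3 → C_2 sends each 3-simplex σ to the alternating sum Σ_i (−1)^i (σ with its i-th vertex removed). For instance
  ∂[0,2,3,8] = [2,3,8] − [0,3,8] + [0,2,8] − [0,2,3].
This gives a 10×1 integer matrix of rank 1; reducing to Smith normal form yields diagonal entries (1).

Reading off H_k = ker ∂_k / im ∂_{k+1}:

  H_0: rank C_0 − rank ∂_1 = 9 − 8 = 1, and the invariant factors of ∂_1 are all 1, so H_0 = Z.
  H_1: rank ker ∂_1 − rank ∂_2 = (18 − 8) − 9 = 1, and the invariant factors of ∂_2 are all 1, so H_1 = Z.
  H_2: rank ker ∂_2 − rank ∂_3 = (10 − 9) − 1 = 0, and the invariant factors of ∂_3 are all 1, so H_2 = 0.
  H_3: rank ker ∂_3 − rank ∂_4 = (1 − 1) − 0 = 0, and there is no ∂_4, so H_3 = 0.

As a check, the Euler characteristic is 9 − 18 + 10 − 1 = 0, which agrees with 1 − 1 + 0 − 0 = 0.

H_0 = Z,  H_1 = Z,  H_2 = 0,  H_3 = 0.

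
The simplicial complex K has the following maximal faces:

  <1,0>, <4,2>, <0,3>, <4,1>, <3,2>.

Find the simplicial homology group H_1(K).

Order the vertices as 0 < 1 < 2 < 3 < 4. Listing each simplex with vertices in this order, K has dimension 1 with simplices:

  0-simplices (5): [0], [1], [2], [3], [4]
  1-simplices (5): [0,1], [0,3], [1,4], [2,3], [2,4]

Hence C_0 ≅ Z^5, C_1 ≅ Z^5.

∂_1: C_1 → C_0 maps an edge to its endpoints' difference, ∂[p,q] = q − p. For instance
  ∂[1,4] = [4] − [1].
The resulting 5×5 matrix has rank 4, and its Smith normal form has invariant factors (1,1,1,1).

Now H_k = ker ∂_k / im ∂_{k+1}, so:

  H_1: rank ker ∂_1 − rank ∂_2 = (5 − 4) − 0 = 1, and there is no ∂_2, so H_1 ≅ Z.

(K is a triangulation of the circle S^1.)

H_1 = Z.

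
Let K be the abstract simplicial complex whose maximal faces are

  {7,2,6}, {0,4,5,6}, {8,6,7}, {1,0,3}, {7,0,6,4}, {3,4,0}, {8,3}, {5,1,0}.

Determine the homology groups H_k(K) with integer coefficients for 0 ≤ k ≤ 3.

H_0 = Z,  H_1 = Z,  H_2 = 0,  H_3 = 0.

Take the total order 0 < 1 < 2 < 3 < 4 < 5 < 6 < 7 < 8 on the vertex set. Then K (dimension 3) consists of the simplices:

  0-simplices (9): [0], [1], [2], [3], [4], [5], [6], [7], [8]
  1-simplices (19): [0,1], [0,3], [0,4], [0,5], [0,6], [0,7], [1,3], [1,5], [2,6], [2,7], [3,4], [3,8], [4,5], [4,6], [4,7], [5,6], [6,7], [6,8], [7,8]
  2-simplices (12): [0,1,3], [0,1,5], [0,3,4], [0,4,5], [0,4,6], [0,4,7], [0,5,6], [0,6,7], [2,6,7], [4,5,6], [4,6,7], [6,7,8]
  3-simplices (2): [0,4,5,6], [0,4,6,7]

Hence C_0 ≅ Z^9, C_1 ≅ Z^19, C_2 ≅ Z^12, C_3 ≅ Z^2.

∂_1: C_1 → C_0 is given by ∂[p,q] = [q] − [p].
As a 9×19 matrix over Z this has rank 8, with invariant factors (1,1,1,1,1,1,1,1).

∂_2: C_2 → C_1 acts by ∂[p,q,r] = [q,r] − [p,r] + [p,q]. For instance
  ∂[6,7,8] = [7,8] − [6,8] + [6,7],
  ∂[0,1,5] = [1,5] − [0,5] + [0,1].
The resulting 19×12 matrix has rank 10, and its Smith normal form has invariant factors (1,1,1,1,1,1,1,1,1,1).

∂_3: C_3 → C_2 sends each 3-simplex σ to the alternating sum Σ_i (−1)^i (σ with its i-th vertex removed). For instance
  ∂[0,4,5,6] = [4,5,6] − [0,5,6] + [0,4,6] − [0,4,5],
  ∂[0,4,6,7] = [4,6,7] − [0,6,7] + [0,4,7] − [0,4,6].
The resulting 12×2 matrix has rank 2, and its Smith normal form has invariant factors (1,1).

Computing H_k = (kernel of ∂_k) / (image of ∂_{k+1}):

  H_0: rank C_0 − rank ∂_1 = 9 − 8 = 1, and the invariant factors of ∂_1 are all 1, so H_0 = Z.
  H_1: rank ker ∂_1 − rank ∂_2 = (19 − 8) − 10 = 1, and the invariant factors of ∂_2 are all 1, so H_1 = Z.
  H_2: rank ker ∂_2 − rank ∂_3 = (12 − 10) − 2 = 0, and the invariant factors of ∂_3 are all 1, so H_2 = 0.
  H_3: rank ker ∂_3 − rank ∂_4 = (2 − 2) − 0 = 0, and there is no ∂_4, so H_3 = 0.

As a check, the Euler characteristic is 9 − 19 + 12 − 2 = 0, which agrees with 1 − 1 + 0 − 0 = 0.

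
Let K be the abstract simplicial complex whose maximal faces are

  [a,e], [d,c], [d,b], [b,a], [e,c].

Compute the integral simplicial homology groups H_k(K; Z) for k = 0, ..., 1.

We work with the vertex ordering a < b < c < d < e. The simplices of K, each written with vertices in increasing order, are:

  0-simplices (5): a, b, c, d, e
  1-simplices (5): ab, ae, bd, cd, ce

Hence C_0 ≅ Z^5, C_1 ≅ Z^5.

Boundary ∂_1: C_1 → C_0 is given by ∂[p,q] = [q] − [p].
As a 5×5 matrix over Z this has rank 4, with invariant factors (1,1,1,1).

Computing H_k = (kernel of ∂_k) / (image of ∂_{k+1}):

  H_0: rank C_0 − rank ∂_1 = 5 − 4 = 1, and the invariant factors of ∂_1 are all 1, so H_0 ≅ Z.
  H_1: rank ker ∂_1 − rank ∂_2 = (5 − 4) − 0 = 1, and there is no ∂_2, so H_1 ≅ Z.

As a check, the Euler characteristic is 5 − 5 = 0, which agrees with 1 − 1 = 0.
(K is a triangulation of the circle S^1.)

H_0 = Z,  H_1 = Z.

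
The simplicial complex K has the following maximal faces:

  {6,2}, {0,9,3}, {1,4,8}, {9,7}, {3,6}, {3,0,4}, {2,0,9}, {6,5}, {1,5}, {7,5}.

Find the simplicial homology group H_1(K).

H_1 ≅ Z^3.

Take the total order 0 < 1 < 2 < 3 < 4 < 5 < 6 < 7 < 8 < 9 on the vertex set. Then K (dimension 2) consists of the simplices:

  0-simplices (10): [0], [1], [2], [3], [4], [5], [6], [7], [8], [9]
  1-simplices (16): [0,2], [0,3], [0,4], [0,9], [1,4], [1,5], [1,8], [2,6], [2,9], [3,4], [3,6], [3,9], [4,8], [5,6], [5,7], [7,9]
  2-simplices (4): [0,2,9], [0,3,4], [0,3,9], [1,4,8]

giving chain groups C_0 ≅ Z^10, C_1 ≅ Z^16, C_2 ≅ Z^4.

∂_1: C_1 → C_0 is given by ∂[p,q] = [q] − [p].
The 10×16 boundary matrix has rank 9 and Smith normal form diag(1,1,1,1,1,1,1,1,1).

∂_2: C_2 → C_1 sends each 2-simplex [p,q,r] to [q,r] − [p,r] + [p,q]. For instance
  ∂[0,2,9] = [2,9] − [0,9] + [0,2],
  ∂[1,4,8] = [4,8] − [1,8] + [1,4].
The resulting 16×4 matrix has rank 4, and its Smith normal form has invariant factors (1,1,1,1).

From H_k ≅ ker(∂_k) / im(∂_{k+1}) we obtain:

  H_1: rank ker ∂_1 − rank ∂_2 = (16 − 9) − 4 = 3, and the invariant factors of ∂_2 are all 1, so H_1 ≅ Z^3.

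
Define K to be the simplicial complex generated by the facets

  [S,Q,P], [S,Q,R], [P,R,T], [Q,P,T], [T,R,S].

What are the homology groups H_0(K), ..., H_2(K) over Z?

H_0 ≅ Z,  H_1 ≅ Z,  H_2 = 0.

We work with the vertex ordering P < Q < R < S < T. The simplices of K, each written with vertices in increasing order, are:

  0-simplices (5): P, Q, R, S, T
  1-simplices (10): PQ, PR, PS, PT, QR, QS, QT, RS, RT, ST
  2-simplices (5): PQS, PQT, PRT, QRS, RST

Hence C_0 ≅ Z^5, C_1 ≅ Z^10, C_2 ≅ Z^5.

Boundary ∂_1: C_1 → C_0 is given by ∂[p,q] = [q] − [p]. For instance
  ∂QS = S − Q.
The 5×10 boundary matrix has rank 4 and Smith normal form diag(1,1,1,1).

The boundary map ∂_2: C_2 → C_1 acts by ∂[p,q,r] = [q,r] − [p,r] + [p,q]. For instance
  ∂QRS = RS − QS + QR,
  ∂PRT = RT − PT + PR.
The 10×5 boundary matrix has rank 5 and Smith normal form diag(1,1,1,1,1).

Now H_k = ker ∂_k / im ∂_{k+1}, so:

  H_0: rank C_0 − rank ∂_1 = 5 − 4 = 1, and the invariant factors of ∂_1 are all 1, so H_0 ≅ Z.
  H_1: rank ker ∂_1 − rank ∂_2 = (10 − 4) − 5 = 1, and the invariant factors of ∂_2 are all 1, so H_1 ≅ Z.
  H_2: rank ker ∂_2 − rank ∂_3 = (5 − 5) − 0 = 0, and there is no ∂_3, so H_2 ≅ 0.

As a check, the Euler characteristic is 5 − 10 + 5 = 0, which agrees with 1 − 1 + 0 = 0.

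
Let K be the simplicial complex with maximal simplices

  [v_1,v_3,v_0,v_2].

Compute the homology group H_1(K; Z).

H_1 = 0.

We work with the vertex ordering v_0 < v_1 < v_2 < v_3. The simplices of K, each written with vertices in increasing order, are:

  0-simplices (4): [v_0], [v_1], [v_2], [v_3]
  1-simplices (6): [v_0,v_1], [v_0,v_2], [v_0,v_3], [v_1,v_2], [v_1,v_3], [v_2,v_3]
  2-simplices (4): [v_0,v_1,v_2], [v_0,v_1,v_3], [v_0,v_2,v_3], [v_1,v_2,v_3]
  3-simplices (1): [v_0,v_1,v_2,v_3]

so the chain groups are C_0 ≅ Z^4, C_1 ≅ Z^6, C_2 ≅ Z^4, C_3 ≅ Z^1.

The boundary map ∂_1: C_1 → C_0 sends each edge [p,q] (with p < q) to q − p.
The resulting 4×6 matrix has rank 3, and its Smith normal form has invariant factors (1,1,1).

∂_2: C_2 → C_1 maps a triangle to the signed sum of its edges. For instance
  ∂[v_0,v_1,v_2] = [v_1,v_2] − [v_0,v_2] + [v_0,v_1],
  ∂[v_0,v_2,v_3] = [v_2,v_3] − [v_0,v_3] + [v_0,v_2].
The resulting 6×4 matrix has rank 3, and its Smith normal form has invariant factors (1,1,1).

∂_3: C_3 → C_2 sends each 3-simplex σ to the alternating sum Σ_i (−1)^i (σ with its i-th vertex removed). For instance
  ∂[v_0,v_1,v_2,v_3] = [v_1,v_2,v_3] − [v_0,v_2,v_3] + [v_0,v_1,v_3] − [v_0,v_1,v_2].
As a 4×1 matrix over Z this has rank 1, with invariant factors (1).

From H_k ≅ ker(∂_k) / im(∂_{k+1}) we obtain:

  H_1: rank ker ∂_1 − rank ∂_2 = (6 − 3) − 3 = 0, and the invariant factors of ∂_2 are all 1, so H_1 ≅ 0.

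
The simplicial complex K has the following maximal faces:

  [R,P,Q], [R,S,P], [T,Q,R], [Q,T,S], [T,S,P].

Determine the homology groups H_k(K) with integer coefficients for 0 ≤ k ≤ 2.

Fix the vertex order P < Q < R < S < T and write every simplex with vertices in increasing order. Then dim K = 2 and the simplices of K are:

  0-simplices (5): P, Q, R, S, T
  1-simplices (10): PQ, PR, PS, PT, QR, QS, QT, RS, RT, ST
  2-simplices (5): PQR, PRS, PST, QRT, QST

Hence C_0 ≅ Z^5, C_1 ≅ Z^10, C_2 ≅ Z^5.

Boundary ∂_1: C_1 → C_0 maps an edge to its endpoints' difference, ∂[p,q] = q − p.
As a 5×10 matrix over Z this has rank 4, with invariant factors (1,1,1,1).

The boundary map ∂_2: C_2 → C_1 sends each 2-simplex [p,q,r] to [q,r] − [p,r] + [p,q]. For instance
  ∂QRT = RT − QT + QR,
  ∂PST = ST − PT + PS.
As a 10×5 matrix over Z this has rank 5, with invariant factors (1,1,1,1,1).

Now H_k = ker ∂_k / im ∂_{k+1}, so:

  H_0: rank C_0 − rank ∂_1 = 5 − 4 = 1, and the invariant factors of ∂_1 are all 1, so H_0 = Z.
  H_1: rank ker ∂_1 − rank ∂_2 = (10 − 4) − 5 = 1, and the invariant factors of ∂_2 are all 1, so H_1 = Z.
  H_2: rank ker ∂_2 − rank ∂_3 = (5 − 5) − 0 = 0, and there is no ∂_3, so H_2 = 0.

H_0 ≅ Z,  H_1 ≅ Z,  H_2 = 0.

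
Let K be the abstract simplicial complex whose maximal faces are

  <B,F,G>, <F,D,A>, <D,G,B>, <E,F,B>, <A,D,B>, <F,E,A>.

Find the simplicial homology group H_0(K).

H_0 ≅ Z.

K has 6 vertices, 12 edges, 6 triangles.
rank ∂_0 = 0, rank ∂_1 = 5 ⇒ b_0 = 6 − 0 − 5 = 1; all invariant factors of ∂_1 are 1 so no torsion. So H_0 = Z.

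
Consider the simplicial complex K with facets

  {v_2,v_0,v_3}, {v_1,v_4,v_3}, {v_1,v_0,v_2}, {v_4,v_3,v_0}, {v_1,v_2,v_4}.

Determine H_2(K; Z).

We work with the vertex ordering v_0 < v_1 < v_2 < v_3 < v_4. The simplices of K, each written with vertices in increasing order, are:

  0-simplices (5): [v_0], [v_1], [v_2], [v_3], [v_4]
  1-simplices (10): [v_0,v_1], [v_0,v_2], [v_0,v_3], [v_0,v_4], [v_1,v_2], [v_1,v_3], [v_1,v_4], [v_2,v_3], [v_2,v_4], [v_3,v_4]
  2-simplices (5): [v_0,v_1,v_2], [v_0,v_2,v_3], [v_0,v_3,v_4], [v_1,v_2,v_4], [v_1,v_3,v_4]

so the chain groups are C_0 ≅ Z^5, C_1 ≅ Z^10, C_2 ≅ Z^5.

Boundary ∂_1: C_1 → C_0 maps an edge to its endpoints' difference, ∂[p,q] = q − p. For instance
  ∂[v_0,v_1] = [v_1] − [v_0].
The resulting 5×10 matrix has rank 4, and its Smith normal form has invariant factors (1,1,1,1).

The boundary map ∂_2: C_2 → C_1 acts by ∂[p,q,r] = [q,r] − [p,r] + [p,q]. For instance
  ∂[v_1,v_3,v_4] = [v_3,v_4] − [v_1,v_4] + [v_1,v_3],
  ∂[v_1,v_2,v_4] = [v_2,v_4] − [v_1,v_4] + [v_1,v_2].
The resulting 10×5 matrix has rank 5, and its Smith normal form has invariant factors (1,1,1,1,1).

From H_k ≅ ker(∂_k) / im(∂_{k+1}) we obtain:

  H_2: rank ker ∂_2 − rank ∂_3 = (5 − 5) − 0 = 0, and there is no ∂_3, so H_2 = 0.

H_2 ≅ 0.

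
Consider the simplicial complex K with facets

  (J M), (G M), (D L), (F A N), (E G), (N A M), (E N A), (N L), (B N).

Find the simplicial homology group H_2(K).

H_2 ≅ 0.

We work with the vertex ordering A < B < D < E < F < G < J < L < M < N. The simplices of K, each written with vertices in increasing order, are:

  0-simplices (10): A, B, D, E, F, G, J, L, M, N
  1-simplices (13): AE, AF, AM, AN, BN, DL, EG, EN, FN, GM, JM, LN, MN
  2-simplices (3): AEN, AFN, AMN

Hence C_0 ≅ Z^10, C_1 ≅ Z^13, C_2 ≅ Z^3.

∂_1: C_1 → C_0 maps an edge to its endpoints' difference, ∂[p,q] = q − p. For instance
  ∂DL = L − D.
The resulting 10×13 matrix has rank 9, and its Smith normal form has invariant factors (1,1,1,1,1,1,1,1,1).

Boundary ∂_2: C_2 → C_1 sends each 2-simplex [p,q,r] to [q,r] − [p,r] + [p,q]. For instance
  ∂AEN = EN − AN + AE,
  ∂AFN = FN − AN + AF.
The resulting 13×3 matrix has rank 3, and its Smith normal form has invariant factors (1,1,1).

Computing H_k = (kernel of ∂_k) / (image of ∂_{k+1}):

  H_2: rank ker ∂_2 − rank ∂_3 = (3 − 3) − 0 = 0, and there is no ∂_3, so H_2 ≅ 0.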